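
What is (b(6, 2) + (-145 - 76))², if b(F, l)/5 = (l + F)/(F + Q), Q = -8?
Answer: 58081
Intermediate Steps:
b(F, l) = 5*(F + l)/(-8 + F) (b(F, l) = 5*((l + F)/(F - 8)) = 5*((F + l)/(-8 + F)) = 5*(F + l)/(-8 + F))
(b(6, 2) + (-145 - 76))² = (5*(6 + 2)/(-8 + 6) + (-145 - 76))² = (5*8/(-2) - 221)² = (5*(-½)*8 - 221)² = (-20 - 221)² = (-241)² = 58081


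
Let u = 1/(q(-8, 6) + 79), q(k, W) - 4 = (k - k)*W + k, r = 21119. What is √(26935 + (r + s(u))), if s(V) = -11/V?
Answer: √47229 ≈ 217.32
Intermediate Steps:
q(k, W) = 4 + k (q(k, W) = 4 + ((k - k)*W + k) = 4 + (0*W + k) = 4 + (0 + k) = 4 + k)
u = 1/75 (u = 1/((4 - 8) + 79) = 1/(-4 + 79) = 1/75 ≈ 0.013333)
√(26935 + (r + s(u))) = √(26935 + (21119 - 11/1/75)) = √(26935 + (21119 - 11*75)) = √(26935 + (21119 - 825)) = √(26935 + 20294) = √47229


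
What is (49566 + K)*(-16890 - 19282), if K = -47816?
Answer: -63301000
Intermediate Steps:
(49566 + K)*(-16890 - 19282) = (49566 - 47816)*(-16890 - 19282) = 1750*(-36172) = -63301000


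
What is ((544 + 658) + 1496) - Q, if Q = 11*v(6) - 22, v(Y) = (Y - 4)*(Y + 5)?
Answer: 2478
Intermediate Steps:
v(Y) = (-4 + Y)*(5 + Y)
Q = 220 (Q = 11*(-20 + 6 + 6²) - 22 = 11*(-20 + 6 + 36) - 22 = 11*22 - 22 = 242 - 22 = 220)
((544 + 658) + 1496) - Q = ((544 + 658) + 1496) - 1*220 = (1202 + 1496) - 220 = 2698 - 220 = 2478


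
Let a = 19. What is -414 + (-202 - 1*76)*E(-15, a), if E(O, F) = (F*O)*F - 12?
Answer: 1508292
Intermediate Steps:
E(O, F) = -12 + O*F² (E(O, F) = O*F² - 12 = -12 + O*F²)
-414 + (-202 - 1*76)*E(-15, a) = -414 + (-202 - 1*76)*(-12 - 15*19²) = -414 + (-202 - 76)*(-12 - 15*361) = -414 - 278*(-12 - 5415) = -414 - 278*(-5427) = -414 + 1508706 = 1508292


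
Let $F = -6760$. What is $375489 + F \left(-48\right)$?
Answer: $699969$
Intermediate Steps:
$375489 + F \left(-48\right) = 375489 - -324480 = 375489 + 324480 = 699969$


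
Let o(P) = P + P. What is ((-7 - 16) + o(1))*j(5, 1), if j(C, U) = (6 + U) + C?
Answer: -252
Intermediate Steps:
j(C, U) = 6 + C + U
o(P) = 2*P
((-7 - 16) + o(1))*j(5, 1) = ((-7 - 16) + 2*1)*(6 + 5 + 1) = (-23 + 2)*12 = -21*12 = -252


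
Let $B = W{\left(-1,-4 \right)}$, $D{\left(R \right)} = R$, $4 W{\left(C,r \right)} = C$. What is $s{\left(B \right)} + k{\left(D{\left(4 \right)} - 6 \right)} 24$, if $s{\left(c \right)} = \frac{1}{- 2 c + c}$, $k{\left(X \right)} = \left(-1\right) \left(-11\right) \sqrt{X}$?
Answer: $4 + 264 i \sqrt{2} \approx 4.0 + 373.35 i$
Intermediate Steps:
$W{\left(C,r \right)} = \frac{C}{4}$
$B = - \frac{1}{4}$ ($B = \frac{1}{4} \left(-1\right) = - \frac{1}{4} \approx -0.25$)
$k{\left(X \right)} = 11 \sqrt{X}$
$s{\left(c \right)} = - \frac{1}{c}$ ($s{\left(c \right)} = \frac{1}{\left(-1\right) c} = - \frac{1}{c}$)
$s{\left(B \right)} + k{\left(D{\left(4 \right)} - 6 \right)} 24 = - \frac{1}{- \frac{1}{4}} + 11 \sqrt{4 - 6} \cdot 24 = \left(-1\right) \left(-4\right) + 11 \sqrt{-2} \cdot 24 = 4 + 11 i \sqrt{2} \cdot 24 = 4 + 264 i \sqrt{2}$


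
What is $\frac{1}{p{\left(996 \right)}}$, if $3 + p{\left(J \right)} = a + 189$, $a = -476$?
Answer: $- \frac{1}{290} \approx -0.0034483$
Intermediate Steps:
$p{\left(J \right)} = -290$ ($p{\left(J \right)} = -3 + \left(-476 + 189\right) = -3 - 287 = -290$)
$\frac{1}{p{\left(996 \right)}} = \frac{1}{-290} = - \frac{1}{290}$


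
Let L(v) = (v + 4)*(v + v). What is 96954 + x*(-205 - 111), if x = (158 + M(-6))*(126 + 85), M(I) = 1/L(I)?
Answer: -62643793/6 ≈ -1.0441e+7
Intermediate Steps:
L(v) = 2*v*(4 + v) (L(v) = (4 + v)*(2*v) = 2*v*(4 + v))
M(I) = 1/(2*I*(4 + I))
x = 800323/24 (x = (158 + (½)/(-6*(4 - 6)))*(126 + 85) = (158 + (½)*(-⅙)/(-2))*211 = (158 + (½)*(-⅙)*(-½))*211 = (158 + 1/24)*211 = (3793/24)*211 = 800323/24 ≈ 33347.)
96954 + x*(-205 - 111) = 96954 + 800323*(-205 - 111)/24 = 96954 + (800323/24)*(-316) = 96954 - 63225517/6 = -62643793/6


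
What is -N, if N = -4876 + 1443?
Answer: 3433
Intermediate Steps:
N = -3433
-N = -1*(-3433) = 3433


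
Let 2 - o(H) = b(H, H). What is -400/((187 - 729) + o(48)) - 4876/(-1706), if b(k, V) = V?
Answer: 443686/125391 ≈ 3.5384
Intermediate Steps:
o(H) = 2 - H
-400/((187 - 729) + o(48)) - 4876/(-1706) = -400/((187 - 729) + (2 - 1*48)) - 4876/(-1706) = -400/(-542 + (2 - 48)) - 4876*(-1/1706) = -400/(-542 - 46) + 2438/853 = -400/(-588) + 2438/853 = -400*(-1/588) + 2438/853 = 100/147 + 2438/853 = 443686/125391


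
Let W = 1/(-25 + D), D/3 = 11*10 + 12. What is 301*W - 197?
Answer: -66876/341 ≈ -196.12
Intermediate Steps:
D = 366 (D = 3*(11*10 + 12) = 3*(110 + 12) = 3*122 = 366)
W = 1/341 (W = 1/(-25 + 366) = 1/341 ≈ 0.0029326)
301*W - 197 = 301*(1/341) - 197 = 301/341 - 197 = -66876/341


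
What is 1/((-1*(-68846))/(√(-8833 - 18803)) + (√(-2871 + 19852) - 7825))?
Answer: -987/(7723275 - 987*√16981 + 34423*I*√141) ≈ -0.00012958 + 6.9743e-6*I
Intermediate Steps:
1/((-1*(-68846))/(√(-8833 - 18803)) + (√(-2871 + 19852) - 7825)) = 1/(68846/(√(-27636)) + (√16981 - 7825)) = 1/(68846/((14*I*√141)) + (-7825 + √16981)) = 1/(68846*(-I*√141/1974) + (-7825 + √16981)) = 1/(-34423*I*√141/987 + (-7825 + √16981)) = 1/(-7825 + √16981 - 34423*I*√141/987)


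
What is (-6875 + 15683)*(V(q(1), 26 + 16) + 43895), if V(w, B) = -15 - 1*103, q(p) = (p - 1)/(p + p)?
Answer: 385587816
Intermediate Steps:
q(p) = (-1 + p)/(2*p) (q(p) = (-1 + p)/((2*p)) = (-1 + p)*(1/(2*p)) = (-1 + p)/(2*p))
V(w, B) = -118 (V(w, B) = -15 - 103 = -118)
(-6875 + 15683)*(V(q(1), 26 + 16) + 43895) = (-6875 + 15683)*(-118 + 43895) = 8808*43777 = 385587816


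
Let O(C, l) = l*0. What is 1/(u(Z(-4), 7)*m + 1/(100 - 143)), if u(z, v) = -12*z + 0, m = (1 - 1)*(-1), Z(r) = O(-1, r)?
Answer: -43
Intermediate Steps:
O(C, l) = 0
Z(r) = 0
m = 0 (m = 0*(-1) = 0)
u(z, v) = -12*z
1/(u(Z(-4), 7)*m + 1/(100 - 143)) = 1/(-12*0*0 + 1/(100 - 143)) = 1/(0*0 + 1/(-43)) = 1/(0 - 1/43) = 1/(-1/43) = -43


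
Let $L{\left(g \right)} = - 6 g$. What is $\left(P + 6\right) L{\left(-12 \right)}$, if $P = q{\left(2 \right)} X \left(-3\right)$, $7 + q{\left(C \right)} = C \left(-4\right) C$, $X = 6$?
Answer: $30240$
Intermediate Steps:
$q{\left(C \right)} = -7 - 4 C^{2}$ ($q{\left(C \right)} = -7 + C \left(-4\right) C = -7 + - 4 C C = -7 - 4 C^{2}$)
$P = 414$ ($P = \left(-7 - 4 \cdot 2^{2}\right) 6 \left(-3\right) = \left(-7 - 16\right) 6 \left(-3\right) = \left(-23\right) 6 \left(-3\right) = \left(-138\right) \left(-3\right) = 414$)
$\left(P + 6\right) L{\left(-12 \right)} = \left(414 + 6\right) \left(\left(-6\right) \left(-12\right)\right) = 420 \cdot 72 = 30240$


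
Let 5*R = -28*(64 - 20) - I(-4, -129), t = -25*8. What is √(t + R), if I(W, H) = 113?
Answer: I*√469 ≈ 21.656*I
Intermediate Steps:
t = -200
R = -269 (R = (-28*(64 - 20) - 1*113)/5 = (-28*44 - 113)/5 = (-1232 - 113)/5 = (⅕)*(-1345) = -269)
√(t + R) = √(-200 - 269) = √(-469) = I*√469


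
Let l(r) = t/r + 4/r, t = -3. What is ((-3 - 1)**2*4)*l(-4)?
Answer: -16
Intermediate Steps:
l(r) = 1/r (l(r) = -3/r + 4/r = 1/r)
((-3 - 1)**2*4)*l(-4) = ((-3 - 1)**2*4)/(-4) = ((-4)**2*4)*(-1/4) = (16*4)*(-1/4) = 64*(-1/4) = -16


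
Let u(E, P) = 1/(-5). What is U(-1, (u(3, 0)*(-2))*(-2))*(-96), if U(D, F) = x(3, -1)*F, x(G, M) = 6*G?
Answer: 6912/5 ≈ 1382.4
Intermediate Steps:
u(E, P) = -⅕
U(D, F) = 18*F (U(D, F) = (6*3)*F = 18*F)
U(-1, (u(3, 0)*(-2))*(-2))*(-96) = (18*(-⅕*(-2)*(-2)))*(-96) = (18*((⅖)*(-2)))*(-96) = (18*(-⅘))*(-96) = -72/5*(-96) = 6912/5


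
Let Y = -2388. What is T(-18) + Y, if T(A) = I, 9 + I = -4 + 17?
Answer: -2384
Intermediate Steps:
I = 4 (I = -9 + (-4 + 17) = -9 + 13 = 4)
T(A) = 4
T(-18) + Y = 4 - 2388 = -2384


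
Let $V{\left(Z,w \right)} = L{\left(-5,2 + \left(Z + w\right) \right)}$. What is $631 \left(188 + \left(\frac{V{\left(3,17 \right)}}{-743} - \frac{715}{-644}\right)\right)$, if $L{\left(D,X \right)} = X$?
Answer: $\frac{57088824563}{478492} \approx 1.1931 \cdot 10^{5}$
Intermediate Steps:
$V{\left(Z,w \right)} = 2 + Z + w$ ($V{\left(Z,w \right)} = 2 + \left(Z + w\right) = 2 + Z + w$)
$631 \left(188 + \left(\frac{V{\left(3,17 \right)}}{-743} - \frac{715}{-644}\right)\right) = 631 \left(188 + \left(\frac{2 + 3 + 17}{-743} - \frac{715}{-644}\right)\right) = 631 \left(188 + \left(22 \left(- \frac{1}{743}\right) - - \frac{715}{644}\right)\right) = 631 \left(188 + \left(- \frac{22}{743} + \frac{715}{644}\right)\right) = 631 \left(188 + \frac{517077}{478492}\right) = 631 \cdot \frac{90473573}{478492} = \frac{57088824563}{478492}$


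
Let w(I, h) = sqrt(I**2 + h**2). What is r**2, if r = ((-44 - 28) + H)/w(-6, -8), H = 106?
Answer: 289/25 ≈ 11.560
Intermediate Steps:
r = 17/5 (r = ((-44 - 28) + 106)/(sqrt((-6)**2 + (-8)**2)) = (-72 + 106)/(sqrt(36 + 64)) = 34/(sqrt(100)) = 34/10 = 34*(1/10) = 17/5 ≈ 3.4000)
r**2 = (17/5)**2 = 289/25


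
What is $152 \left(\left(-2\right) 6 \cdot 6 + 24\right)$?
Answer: $-7296$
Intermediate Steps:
$152 \left(\left(-2\right) 6 \cdot 6 + 24\right) = 152 \left(\left(-12\right) 6 + 24\right) = 152 \left(-72 + 24\right) = 152 \left(-48\right) = -7296$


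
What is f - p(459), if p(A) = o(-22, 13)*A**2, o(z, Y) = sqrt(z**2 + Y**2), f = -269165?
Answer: -269165 - 210681*sqrt(653) ≈ -5.6529e+6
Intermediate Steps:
o(z, Y) = sqrt(Y**2 + z**2)
p(A) = sqrt(653)*A**2 (p(A) = sqrt(13**2 + (-22)**2)*A**2 = sqrt(169 + 484)*A**2 = sqrt(653)*A**2)
f - p(459) = -269165 - sqrt(653)*459**2 = -269165 - sqrt(653)*210681 = -269165 - 210681*sqrt(653)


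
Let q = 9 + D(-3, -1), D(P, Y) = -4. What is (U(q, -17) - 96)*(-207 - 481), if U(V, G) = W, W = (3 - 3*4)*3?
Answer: 84624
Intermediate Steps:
W = -27 (W = (3 - 12)*3 = -9*3 = -27)
q = 5 (q = 9 - 4 = 5)
U(V, G) = -27
(U(q, -17) - 96)*(-207 - 481) = (-27 - 96)*(-207 - 481) = -123*(-688) = 84624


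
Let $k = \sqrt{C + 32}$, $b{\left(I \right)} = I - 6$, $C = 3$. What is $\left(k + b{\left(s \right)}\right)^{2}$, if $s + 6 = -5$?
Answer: $\left(17 - \sqrt{35}\right)^{2} \approx 122.85$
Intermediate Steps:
$s = -11$ ($s = -6 - 5 = -11$)
$b{\left(I \right)} = -6 + I$
$k = \sqrt{35}$ ($k = \sqrt{3 + 32} = \sqrt{35} \approx 5.9161$)
$\left(k + b{\left(s \right)}\right)^{2} = \left(\sqrt{35} - 17\right)^{2} = \left(-17 + \sqrt{35}\right)^{2}$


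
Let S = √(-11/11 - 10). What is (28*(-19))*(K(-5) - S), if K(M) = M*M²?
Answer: 66500 + 532*I*√11 ≈ 66500.0 + 1764.4*I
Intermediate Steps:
K(M) = M³
S = I*√11 (S = √(-11*1/11 - 10) = √(-1 - 10) = √(-11) = I*√11 ≈ 3.3166*I)
(28*(-19))*(K(-5) - S) = (28*(-19))*((-5)³ - I*√11) = -532*(-125 - I*√11) = 66500 + 532*I*√11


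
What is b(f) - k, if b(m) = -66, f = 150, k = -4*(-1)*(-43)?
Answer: 106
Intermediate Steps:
k = -172 (k = 4*(-43) = -172)
b(f) - k = -66 - 1*(-172) = -66 + 172 = 106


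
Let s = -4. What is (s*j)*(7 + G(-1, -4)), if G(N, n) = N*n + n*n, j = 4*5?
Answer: -2160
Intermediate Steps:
j = 20
G(N, n) = n² + N*n (G(N, n) = N*n + n² = n² + N*n)
(s*j)*(7 + G(-1, -4)) = (-4*20)*(7 - 4*(-1 - 4)) = -80*(7 - 4*(-5)) = -80*(7 + 20) = -80*27 = -2160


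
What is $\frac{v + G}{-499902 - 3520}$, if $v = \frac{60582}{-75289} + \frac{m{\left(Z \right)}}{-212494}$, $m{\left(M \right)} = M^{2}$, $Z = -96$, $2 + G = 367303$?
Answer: $- \frac{2938118535318817}{4026988557870626} \approx -0.72961$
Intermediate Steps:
$G = 367301$ ($G = -2 + 367303 = 367301$)
$v = - \frac{6783587466}{7999230383}$ ($v = \frac{60582}{-75289} + \frac{\left(-96\right)^{2}}{-212494} = 60582 \left(- \frac{1}{75289}\right) + 9216 \left(- \frac{1}{212494}\right) = - \frac{60582}{75289} - \frac{4608}{106247} = - \frac{6783587466}{7999230383} \approx -0.84803$)
$\frac{v + G}{-499902 - 3520} = \frac{- \frac{6783587466}{7999230383} + 367301}{-499902 - 3520} = \frac{2938118535318817}{7999230383 \left(-503422\right)} = \frac{2938118535318817}{7999230383} \left(- \frac{1}{503422}\right) = - \frac{2938118535318817}{4026988557870626}$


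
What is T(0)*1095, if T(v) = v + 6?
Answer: 6570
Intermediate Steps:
T(v) = 6 + v
T(0)*1095 = (6 + 0)*1095 = 6*1095 = 6570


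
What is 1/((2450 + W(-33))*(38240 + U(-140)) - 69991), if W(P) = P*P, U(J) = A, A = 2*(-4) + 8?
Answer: 1/135261369 ≈ 7.3931e-9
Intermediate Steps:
A = 0 (A = -8 + 8 = 0)
U(J) = 0
W(P) = P²
1/((2450 + W(-33))*(38240 + U(-140)) - 69991) = 1/((2450 + (-33)²)*(38240 + 0) - 69991) = 1/((2450 + 1089)*38240 - 69991) = 1/(3539*38240 - 69991) = 1/(135331360 - 69991) = 1/135261369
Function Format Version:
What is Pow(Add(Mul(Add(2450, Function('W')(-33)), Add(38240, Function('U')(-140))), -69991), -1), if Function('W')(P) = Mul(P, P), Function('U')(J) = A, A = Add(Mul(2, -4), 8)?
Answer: Rational(1, 135261369) ≈ 7.3931e-9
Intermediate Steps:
A = 0 (A = Add(-8, 8) = 0)
Function('U')(J) = 0
Function('W')(P) = Pow(P, 2)
Pow(Add(Mul(Add(2450, Function('W')(-33)), Add(38240, Function('U')(-140))), -69991), -1) = Pow(Add(Mul(Add(2450, Pow(-33, 2)), Add(38240, 0)), -69991), -1) = Pow(Add(Mul(Add(2450, 1089), 38240), -69991), -1) = Pow(Add(Mul(3539, 38240), -69991), -1) = Pow(Add(135331360, -69991), -1) = Pow(135261369, -1) = Rational(1, 135261369)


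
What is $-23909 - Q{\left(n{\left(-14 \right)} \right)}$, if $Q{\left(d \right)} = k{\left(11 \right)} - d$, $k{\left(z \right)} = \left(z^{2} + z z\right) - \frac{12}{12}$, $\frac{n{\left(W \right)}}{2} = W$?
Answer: $-24178$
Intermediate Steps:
$n{\left(W \right)} = 2 W$
$k{\left(z \right)} = -1 + 2 z^{2}$ ($k{\left(z \right)} = \left(z^{2} + z^{2}\right) - 1 = 2 z^{2} - 1 = -1 + 2 z^{2}$)
$Q{\left(d \right)} = 241 - d$ ($Q{\left(d \right)} = \left(-1 + 2 \cdot 11^{2}\right) - d = \left(-1 + 2 \cdot 121\right) - d = \left(-1 + 242\right) - d = 241 - d$)
$-23909 - Q{\left(n{\left(-14 \right)} \right)} = -23909 - \left(241 - 2 \left(-14\right)\right) = -23909 - \left(241 - -28\right) = -23909 - \left(241 + 28\right) = -23909 - 269 = -24178$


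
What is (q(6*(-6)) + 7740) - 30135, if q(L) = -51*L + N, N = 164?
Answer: -20395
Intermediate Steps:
q(L) = 164 - 51*L (q(L) = -51*L + 164 = 164 - 51*L)
(q(6*(-6)) + 7740) - 30135 = ((164 - 306*(-6)) + 7740) - 30135 = ((164 - 51*(-36)) + 7740) - 30135 = ((164 + 1836) + 7740) - 30135 = (2000 + 7740) - 30135 = 9740 - 30135 = -20395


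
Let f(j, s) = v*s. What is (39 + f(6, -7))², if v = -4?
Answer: 4489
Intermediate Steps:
f(j, s) = -4*s
(39 + f(6, -7))² = (39 - 4*(-7))² = (39 + 28)² = 67² = 4489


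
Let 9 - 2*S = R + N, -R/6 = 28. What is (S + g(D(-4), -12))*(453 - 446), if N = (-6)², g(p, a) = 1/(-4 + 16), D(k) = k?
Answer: 5929/12 ≈ 494.08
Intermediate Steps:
R = -168 (R = -6*28 = -168)
g(p, a) = 1/12
N = 36
S = 141/2 (S = 9/2 - (-168 + 36)/2 = 9/2 - ½*(-132) = 9/2 + 66 = 141/2 ≈ 70.500)
(S + g(D(-4), -12))*(453 - 446) = (141/2 + 1/12)*(453 - 446) = (847/12)*7 = 5929/12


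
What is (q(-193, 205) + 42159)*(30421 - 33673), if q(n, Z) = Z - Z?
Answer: -137101068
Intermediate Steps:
q(n, Z) = 0
(q(-193, 205) + 42159)*(30421 - 33673) = (0 + 42159)*(30421 - 33673) = 42159*(-3252) = -137101068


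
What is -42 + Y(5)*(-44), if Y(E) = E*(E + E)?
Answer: -2242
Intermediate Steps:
Y(E) = 2*E² (Y(E) = E*(2*E) = 2*E²)
-42 + Y(5)*(-44) = -42 + (2*5²)*(-44) = -42 + (2*25)*(-44) = -42 + 50*(-44) = -42 - 2200 = -2242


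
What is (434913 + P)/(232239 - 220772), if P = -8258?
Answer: 426655/11467 ≈ 37.207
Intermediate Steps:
(434913 + P)/(232239 - 220772) = (434913 - 8258)/(232239 - 220772) = 426655/11467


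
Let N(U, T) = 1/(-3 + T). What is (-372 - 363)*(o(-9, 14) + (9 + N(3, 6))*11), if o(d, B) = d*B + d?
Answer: 23765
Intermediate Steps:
o(d, B) = d + B*d (o(d, B) = B*d + d = d + B*d)
(-372 - 363)*(o(-9, 14) + (9 + N(3, 6))*11) = (-372 - 363)*(-9*(1 + 14) + (9 + 1/(-3 + 6))*11) = -735*(-9*15 + (9 + 1/3)*11) = -735*(-135 + (9 + ⅓)*11) = -735*(-135 + (28/3)*11) = -735*(-135 + 308/3) = -735*(-97/3) = 23765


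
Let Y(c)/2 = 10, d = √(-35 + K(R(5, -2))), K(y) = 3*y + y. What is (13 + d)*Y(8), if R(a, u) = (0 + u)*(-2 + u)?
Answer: 260 + 20*I*√3 ≈ 260.0 + 34.641*I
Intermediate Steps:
R(a, u) = u*(-2 + u)
K(y) = 4*y
d = I*√3 (d = √(-35 + 4*(-2*(-2 - 2))) = √(-35 + 4*(-2*(-4))) = √(-35 + 4*8) = √(-35 + 32) = √(-3) = I*√3 ≈ 1.732*I)
Y(c) = 20 (Y(c) = 2*10 = 20)
(13 + d)*Y(8) = (13 + I*√3)*20 = 260 + 20*I*√3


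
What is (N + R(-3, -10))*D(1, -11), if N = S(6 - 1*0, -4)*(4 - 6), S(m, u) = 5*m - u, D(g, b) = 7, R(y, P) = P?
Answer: -546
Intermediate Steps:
S(m, u) = -u + 5*m
N = -68 (N = (-1*(-4) + 5*(6 - 1*0))*(4 - 6) = (4 + 5*(6 + 0))*(-2) = (4 + 5*6)*(-2) = (4 + 30)*(-2) = 34*(-2) = -68)
(N + R(-3, -10))*D(1, -11) = (-68 - 10)*7 = -78*7 = -546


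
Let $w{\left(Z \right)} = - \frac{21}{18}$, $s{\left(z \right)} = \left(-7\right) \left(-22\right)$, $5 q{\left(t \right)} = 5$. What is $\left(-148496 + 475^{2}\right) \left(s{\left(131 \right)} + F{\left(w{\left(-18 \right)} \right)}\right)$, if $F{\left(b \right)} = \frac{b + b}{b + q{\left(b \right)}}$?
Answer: $12957672$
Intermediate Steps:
$q{\left(t \right)} = 1$ ($q{\left(t \right)} = \frac{1}{5} \cdot 5 = 1$)
$s{\left(z \right)} = 154$
$w{\left(Z \right)} = - \frac{7}{6}$ ($w{\left(Z \right)} = \left(-21\right) \frac{1}{18} = - \frac{7}{6}$)
$F{\left(b \right)} = \frac{2 b}{1 + b}$ ($F{\left(b \right)} = \frac{b + b}{b + 1} = \frac{2 b}{1 + b}$)
$\left(-148496 + 475^{2}\right) \left(s{\left(131 \right)} + F{\left(w{\left(-18 \right)} \right)}\right) = \left(-148496 + 475^{2}\right) \left(154 + 2 \left(- \frac{7}{6}\right) \frac{1}{1 - \frac{7}{6}}\right) = \left(-148496 + 225625\right) \left(154 + 2 \left(- \frac{7}{6}\right) \frac{1}{- \frac{1}{6}}\right) = 77129 \left(154 + 2 \left(- \frac{7}{6}\right) \left(-6\right)\right) = 77129 \left(154 + 14\right) = 77129 \cdot 168 = 12957672$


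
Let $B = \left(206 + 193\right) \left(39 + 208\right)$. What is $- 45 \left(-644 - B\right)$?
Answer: $4463865$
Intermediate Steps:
$B = 98553$ ($B = 399 \cdot 247 = 98553$)
$- 45 \left(-644 - B\right) = - 45 \left(-644 - 98553\right) = \left(-45\right) \left(-99197\right) = 4463865$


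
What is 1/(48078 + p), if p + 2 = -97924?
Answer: -1/49848 ≈ -2.0061e-5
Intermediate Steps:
p = -97926 (p = -2 - 97924 = -97926)
1/(48078 + p) = 1/(48078 - 97926) = 1/(-49848) = -1/49848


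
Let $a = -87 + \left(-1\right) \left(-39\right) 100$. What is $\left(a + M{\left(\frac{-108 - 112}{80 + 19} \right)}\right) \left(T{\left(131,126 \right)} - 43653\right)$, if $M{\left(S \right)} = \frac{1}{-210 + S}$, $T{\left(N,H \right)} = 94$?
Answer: $- \frac{317232399939}{1910} \approx -1.6609 \cdot 10^{8}$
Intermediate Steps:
$a = 3813$ ($a = -87 + 39 \cdot 100 = -87 + 3900 = 3813$)
$\left(a + M{\left(\frac{-108 - 112}{80 + 19} \right)}\right) \left(T{\left(131,126 \right)} - 43653\right) = \left(3813 + \frac{1}{-210 + \frac{-108 - 112}{80 + 19}}\right) \left(94 - 43653\right) = \left(3813 + \frac{1}{-210 - \frac{220}{99}}\right) \left(-43559\right) = \left(3813 + \frac{1}{-210 - \frac{20}{9}}\right) \left(-43559\right) = \left(3813 + \frac{1}{- \frac{1910}{9}}\right) \left(-43559\right) = \left(3813 - \frac{9}{1910}\right) \left(-43559\right) = \frac{7282821}{1910} \left(-43559\right) = - \frac{317232399939}{1910}$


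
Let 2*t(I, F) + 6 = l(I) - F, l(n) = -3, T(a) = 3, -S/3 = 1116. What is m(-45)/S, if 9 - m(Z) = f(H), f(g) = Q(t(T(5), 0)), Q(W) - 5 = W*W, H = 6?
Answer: 65/13392 ≈ 0.0048536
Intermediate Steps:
S = -3348 (S = -3*1116 = -3348)
t(I, F) = -9/2 - F/2 (t(I, F) = -3 + (-3 - F)/2 = -3 + (-3/2 - F/2) = -9/2 - F/2)
Q(W) = 5 + W² (Q(W) = 5 + W*W = 5 + W²)
f(g) = 101/4 (f(g) = 5 + (-9/2 - ½*0)² = 5 + (-9/2 + 0)² = 5 + (-9/2)² = 5 + 81/4 = 101/4)
m(Z) = -65/4 (m(Z) = 9 - 1*101/4 = 9 - 101/4 = -65/4)
m(-45)/S = -65/4/(-3348) = -65/4*(-1/3348) = 65/13392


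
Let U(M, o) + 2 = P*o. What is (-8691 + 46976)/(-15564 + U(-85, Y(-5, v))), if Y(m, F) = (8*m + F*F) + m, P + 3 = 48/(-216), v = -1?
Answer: -11115/4478 ≈ -2.4821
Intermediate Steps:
P = -29/9 (P = -3 + 48/(-216) = -3 + 48*(-1/216) = -3 - 2/9 = -29/9 ≈ -3.2222)
Y(m, F) = F² + 9*m (Y(m, F) = (8*m + F²) + m = (F² + 8*m) + m = F² + 9*m)
U(M, o) = -2 - 29*o/9
(-8691 + 46976)/(-15564 + U(-85, Y(-5, v))) = (-8691 + 46976)/(-15564 + (-2 - 29*((-1)² + 9*(-5))/9)) = 38285/(-15564 + (-2 - 29*(1 - 45)/9)) = 38285/(-15564 + (-2 - 29/9*(-44))) = 38285/(-15564 + (-2 + 1276/9)) = 38285/(-15564 + 1258/9) = 38285/(-138818/9) = 38285*(-9/138818) = -11115/4478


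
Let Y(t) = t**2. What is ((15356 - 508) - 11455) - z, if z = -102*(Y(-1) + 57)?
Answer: 9309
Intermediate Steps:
z = -5916 (z = -102*((-1)**2 + 57) = -102*(1 + 57) = -102*58 = -5916)
((15356 - 508) - 11455) - z = ((15356 - 508) - 11455) - 1*(-5916) = (14848 - 11455) + 5916 = 3393 + 5916 = 9309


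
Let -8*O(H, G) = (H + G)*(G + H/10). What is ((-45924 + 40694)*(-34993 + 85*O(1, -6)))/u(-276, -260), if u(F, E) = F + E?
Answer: -1477221345/4288 ≈ -3.4450e+5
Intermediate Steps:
O(H, G) = -(G + H)*(G + H/10)/8 (O(H, G) = -(H + G)*(G + H/10)/8 = -(G + H)*(G + H*(1/10))/8 = -(G + H)*(G + H/10)/8)
u(F, E) = E + F
((-45924 + 40694)*(-34993 + 85*O(1, -6)))/u(-276, -260) = ((-45924 + 40694)*(-34993 + 85*(-1/8*(-6)**2 - 1/80*1**2 - 11/80*(-6)*1)))/(-260 - 276) = -5230*(-34993 + 85*(-1/8*36 - 1/80*1 + 33/40))/(-536) = -5230*(-34993 + 85*(-9/2 - 1/80 + 33/40))*(-1/536) = -5230*(-34993 + 85*(-59/16))*(-1/536) = -5230*(-34993 - 5015/16)*(-1/536) = -5230*(-564903/16)*(-1/536) = (1477221345/8)*(-1/536) = -1477221345/4288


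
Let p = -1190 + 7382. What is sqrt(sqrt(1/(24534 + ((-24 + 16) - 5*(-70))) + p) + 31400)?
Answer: sqrt(539744522400 + 4146*sqrt(106436245363))/4146 ≈ 177.42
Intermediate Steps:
p = 6192
sqrt(sqrt(1/(24534 + ((-24 + 16) - 5*(-70))) + p) + 31400) = sqrt(sqrt(1/(24534 + ((-24 + 16) - 5*(-70))) + 6192) + 31400) = sqrt(sqrt(1/(24534 + (-8 + 350)) + 6192) + 31400) = sqrt(sqrt(1/(24534 + 342) + 6192) + 31400) = sqrt(sqrt(1/24876 + 6192) + 31400) = sqrt(sqrt(154032193/24876) + 31400) = sqrt(sqrt(106436245363)/4146 + 31400) = sqrt(31400 + sqrt(106436245363)/4146)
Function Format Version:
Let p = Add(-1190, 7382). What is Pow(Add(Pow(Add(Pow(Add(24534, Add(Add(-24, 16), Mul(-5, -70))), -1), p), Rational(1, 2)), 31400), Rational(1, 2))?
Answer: Mul(Rational(1, 4146), Pow(Add(539744522400, Mul(4146, Pow(106436245363, Rational(1, 2)))), Rational(1, 2))) ≈ 177.42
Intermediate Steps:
p = 6192
Pow(Add(Pow(Add(Pow(Add(24534, Add(Add(-24, 16), Mul(-5, -70))), -1), p), Rational(1, 2)), 31400), Rational(1, 2)) = Pow(Add(Pow(Add(Pow(Add(24534, Add(Add(-24, 16), Mul(-5, -70))), -1), 6192), Rational(1, 2)), 31400), Rational(1, 2)) = Pow(Add(Pow(Add(Pow(Add(24534, Add(-8, 350)), -1), 6192), Rational(1, 2)), 31400), Rational(1, 2)) = Pow(Add(Pow(Add(Pow(Add(24534, 342), -1), 6192), Rational(1, 2)), 31400), Rational(1, 2)) = Pow(Add(Pow(Add(Pow(24876, -1), 6192), Rational(1, 2)), 31400), Rational(1, 2)) = Pow(Add(Pow(Add(Rational(1, 24876), 6192), Rational(1, 2)), 31400), Rational(1, 2)) = Pow(Add(Pow(Rational(154032193, 24876), Rational(1, 2)), 31400), Rational(1, 2)) = Pow(Add(Mul(Rational(1, 4146), Pow(106436245363, Rational(1, 2))), 31400), Rational(1, 2)) = Pow(Add(31400, Mul(Rational(1, 4146), Pow(106436245363, Rational(1, 2)))), Rational(1, 2))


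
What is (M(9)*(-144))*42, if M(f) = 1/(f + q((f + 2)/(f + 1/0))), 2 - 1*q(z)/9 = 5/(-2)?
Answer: -1344/11 ≈ -122.18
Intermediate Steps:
q(z) = 81/2 (q(z) = 18 - 45/(-2) = 18 - 45*(-1)/2 = 18 - 9*(-5/2) = 18 + 45/2 = 81/2)
M(f) = 1/(81/2 + f) (M(f) = 1/(f + 81/2) = 1/(81/2 + f))
(M(9)*(-144))*42 = ((2/(81 + 2*9))*(-144))*42 = ((2/(81 + 18))*(-144))*42 = ((2/99)*(-144))*42 = -32/11*42 = -1344/11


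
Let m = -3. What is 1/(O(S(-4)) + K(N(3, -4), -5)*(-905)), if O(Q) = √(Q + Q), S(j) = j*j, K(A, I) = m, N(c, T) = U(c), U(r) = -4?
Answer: 2715/7371193 - 4*√2/7371193 ≈ 0.00036756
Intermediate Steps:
N(c, T) = -4
K(A, I) = -3
S(j) = j²
O(Q) = √2*√Q (O(Q) = √(2*Q) = √2*√Q)
1/(O(S(-4)) + K(N(3, -4), -5)*(-905)) = 1/(√2*√((-4)²) - 3*(-905)) = 1/(√2*√16 + 2715) = 1/(√2*4 + 2715) = 1/(4*√2 + 2715) = 1/(2715 + 4*√2)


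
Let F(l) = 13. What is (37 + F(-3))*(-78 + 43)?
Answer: -1750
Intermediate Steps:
(37 + F(-3))*(-78 + 43) = (37 + 13)*(-78 + 43) = 50*(-35) = -1750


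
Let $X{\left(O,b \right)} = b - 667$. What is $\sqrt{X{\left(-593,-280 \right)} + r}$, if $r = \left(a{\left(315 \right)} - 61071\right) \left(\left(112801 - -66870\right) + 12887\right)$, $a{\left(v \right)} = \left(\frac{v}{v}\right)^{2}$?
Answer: $i \sqrt{11759518007} \approx 1.0844 \cdot 10^{5} i$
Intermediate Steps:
$a{\left(v \right)} = 1$ ($a{\left(v \right)} = 1^{2} = 1$)
$X{\left(O,b \right)} = -667 + b$
$r = -11759517060$ ($r = \left(1 - 61071\right) \left(\left(112801 - -66870\right) + 12887\right) = - 61070 \left(\left(112801 + 66870\right) + 12887\right) = - 61070 \left(179671 + 12887\right) = \left(-61070\right) 192558 = -11759517060$)
$\sqrt{X{\left(-593,-280 \right)} + r} = \sqrt{\left(-667 - 280\right) - 11759517060} = \sqrt{-947 - 11759517060} = \sqrt{-11759518007} = i \sqrt{11759518007}$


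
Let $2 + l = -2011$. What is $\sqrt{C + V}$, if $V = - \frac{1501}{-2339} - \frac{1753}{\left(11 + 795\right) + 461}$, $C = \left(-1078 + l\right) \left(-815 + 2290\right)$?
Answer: $\frac{5 i \sqrt{1601639462456222581}}{2963513} \approx 2135.2 i$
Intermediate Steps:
$l = -2013$ ($l = -2 - 2011 = -2013$)
$C = -4559225$ ($C = \left(-1078 - 2013\right) \left(-815 + 2290\right) = \left(-3091\right) 1475 = -4559225$)
$V = - \frac{2198500}{2963513}$ ($V = \left(-1501\right) \left(- \frac{1}{2339}\right) - \frac{1753}{806 + 461} = \frac{1501}{2339} - \frac{1753}{1267} = - \frac{2198500}{2963513} \approx -0.74186$)
$\sqrt{C + V} = \sqrt{-4559225 - \frac{2198500}{2963513}} = \sqrt{- \frac{13511324755925}{2963513}} = \frac{5 i \sqrt{1601639462456222581}}{2963513}$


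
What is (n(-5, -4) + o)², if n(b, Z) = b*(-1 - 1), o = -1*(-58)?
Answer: 4624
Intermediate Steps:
o = 58
n(b, Z) = -2*b (n(b, Z) = b*(-2) = -2*b)
(n(-5, -4) + o)² = (-2*(-5) + 58)² = (10 + 58)² = 68² = 4624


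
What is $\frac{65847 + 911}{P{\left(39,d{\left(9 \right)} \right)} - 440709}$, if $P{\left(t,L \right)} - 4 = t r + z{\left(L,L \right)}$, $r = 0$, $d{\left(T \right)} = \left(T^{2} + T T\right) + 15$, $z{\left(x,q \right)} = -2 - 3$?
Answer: $- \frac{33379}{220355} \approx -0.15148$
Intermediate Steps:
$z{\left(x,q \right)} = -5$
$d{\left(T \right)} = 15 + 2 T^{2}$ ($d{\left(T \right)} = \left(T^{2} + T^{2}\right) + 15 = 2 T^{2} + 15 = 15 + 2 T^{2}$)
$P{\left(t,L \right)} = -1$ ($P{\left(t,L \right)} = 4 + \left(t 0 - 5\right) = 4 + \left(0 - 5\right) = 4 - 5 = -1$)
$\frac{65847 + 911}{P{\left(39,d{\left(9 \right)} \right)} - 440709} = \frac{65847 + 911}{-1 - 440709} = \frac{66758}{-440710} = 66758 \left(- \frac{1}{440710}\right) = - \frac{33379}{220355}$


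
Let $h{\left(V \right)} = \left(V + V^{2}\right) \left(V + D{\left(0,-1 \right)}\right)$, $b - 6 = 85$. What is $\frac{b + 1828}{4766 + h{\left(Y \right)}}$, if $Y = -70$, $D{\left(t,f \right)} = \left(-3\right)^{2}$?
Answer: $- \frac{101}{15256} \approx -0.0066203$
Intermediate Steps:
$D{\left(t,f \right)} = 9$
$b = 91$ ($b = 6 + 85 = 91$)
$h{\left(V \right)} = \left(9 + V\right) \left(V + V^{2}\right)$ ($h{\left(V \right)} = \left(V + V^{2}\right) \left(V + 9\right) = \left(V + V^{2}\right) \left(9 + V\right) = \left(9 + V\right) \left(V + V^{2}\right)$)
$\frac{b + 1828}{4766 + h{\left(Y \right)}} = \frac{91 + 1828}{4766 - 70 \left(9 + \left(-70\right)^{2} + 10 \left(-70\right)\right)} = \frac{1919}{4766 - 70 \left(9 + 4900 - 700\right)} = \frac{1919}{4766 - 294630} = \frac{1919}{-289864} = 1919 \left(- \frac{1}{289864}\right) = - \frac{101}{15256}$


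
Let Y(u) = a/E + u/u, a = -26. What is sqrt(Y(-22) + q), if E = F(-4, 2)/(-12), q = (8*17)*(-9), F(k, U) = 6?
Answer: I*sqrt(1171) ≈ 34.22*I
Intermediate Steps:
q = -1224 (q = 136*(-9) = -1224)
E = -1/2 (E = 6/(-12) = 6*(-1/12) = -1/2 ≈ -0.50000)
Y(u) = 53 (Y(u) = -26/(-1/2) + u/u = -26*(-2) + 1 = 52 + 1 = 53)
sqrt(Y(-22) + q) = sqrt(53 - 1224) = sqrt(-1171) = I*sqrt(1171)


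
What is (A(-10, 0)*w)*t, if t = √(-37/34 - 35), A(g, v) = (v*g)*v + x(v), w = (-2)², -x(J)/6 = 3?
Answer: -36*I*√41718/17 ≈ -432.53*I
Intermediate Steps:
x(J) = -18 (x(J) = -6*3 = -18)
w = 4
A(g, v) = -18 + g*v² (A(g, v) = (v*g)*v - 18 = (g*v)*v - 18 = g*v² - 18 = -18 + g*v²)
t = I*√41718/34 (t = √(-37*1/34 - 35) = √(-37/34 - 35) = √(-1227/34) = I*√41718/34 ≈ 6.0073*I)
(A(-10, 0)*w)*t = ((-18 - 10*0²)*4)*(I*√41718/34) = ((-18 - 10*0)*4)*(I*√41718/34) = ((-18 + 0)*4)*(I*√41718/34) = (-18*4)*(I*√41718/34) = -36*I*√41718/17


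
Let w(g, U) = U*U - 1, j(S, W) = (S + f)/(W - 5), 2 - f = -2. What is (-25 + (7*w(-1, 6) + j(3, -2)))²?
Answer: 47961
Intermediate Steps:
f = 4 (f = 2 - 1*(-2) = 2 + 2 = 4)
j(S, W) = (4 + S)/(-5 + W) (j(S, W) = (S + 4)/(W - 5) = (4 + S)/(-5 + W))
w(g, U) = -1 + U² (w(g, U) = U² - 1 = -1 + U²)
(-25 + (7*w(-1, 6) + j(3, -2)))² = (-25 + (7*(-1 + 6²) + (4 + 3)/(-5 - 2)))² = (-25 + (7*(-1 + 36) + 7/(-7)))² = (-25 + (7*35 - ⅐*7))² = (-25 + (245 - 1))² = (-25 + 244)² = 219² = 47961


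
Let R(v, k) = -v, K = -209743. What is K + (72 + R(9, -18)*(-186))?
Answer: -207997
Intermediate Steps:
K + (72 + R(9, -18)*(-186)) = -209743 + (72 - 1*9*(-186)) = -209743 + (72 - 9*(-186)) = -209743 + (72 + 1674) = -209743 + 1746 = -207997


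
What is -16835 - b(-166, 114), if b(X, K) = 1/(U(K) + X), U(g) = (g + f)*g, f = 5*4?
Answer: -254376851/15110 ≈ -16835.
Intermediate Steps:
f = 20
U(g) = g*(20 + g) (U(g) = (g + 20)*g = (20 + g)*g = g*(20 + g))
b(X, K) = 1/(X + K*(20 + K)) (b(X, K) = 1/(K*(20 + K) + X) = 1/(X + K*(20 + K)))
-16835 - b(-166, 114) = -16835 - 1/(-166 + 114*(20 + 114)) = -16835 - 1/(-166 + 114*134) = -16835 - 1/(-166 + 15276) = -16835 - 1/15110 = -254376851/15110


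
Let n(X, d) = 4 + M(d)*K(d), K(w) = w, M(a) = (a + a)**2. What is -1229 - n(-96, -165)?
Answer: 17967267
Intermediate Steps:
M(a) = 4*a**2 (M(a) = (2*a)**2 = 4*a**2)
n(X, d) = 4 + 4*d**3 (n(X, d) = 4 + (4*d**2)*d = 4 + 4*d**3)
-1229 - n(-96, -165) = -1229 - (4 + 4*(-165)**3) = -1229 - (4 + 4*(-4492125)) = -1229 - (4 - 17968500) = -1229 - 1*(-17968496) = -1229 + 17968496 = 17967267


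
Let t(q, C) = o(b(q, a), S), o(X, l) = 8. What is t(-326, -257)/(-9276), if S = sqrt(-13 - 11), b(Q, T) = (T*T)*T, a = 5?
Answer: -2/2319 ≈ -0.00086244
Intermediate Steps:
b(Q, T) = T**3 (b(Q, T) = T**2*T = T**3)
S = 2*I*sqrt(6) (S = sqrt(-24) = 2*I*sqrt(6) ≈ 4.899*I)
t(q, C) = 8
t(-326, -257)/(-9276) = 8/(-9276) = 8*(-1/9276) = -2/2319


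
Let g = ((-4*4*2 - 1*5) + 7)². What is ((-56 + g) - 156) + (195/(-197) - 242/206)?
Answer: 13916286/20291 ≈ 685.83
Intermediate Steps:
g = 900 (g = ((-16*2 - 5) + 7)² = ((-32 - 5) + 7)² = (-37 + 7)² = (-30)² = 900)
((-56 + g) - 156) + (195/(-197) - 242/206) = ((-56 + 900) - 156) + (195/(-197) - 242/206) = (844 - 156) + (195*(-1/197) - 242*1/206) = 688 + (-195/197 - 121/103) = 688 - 43922/20291 = 13916286/20291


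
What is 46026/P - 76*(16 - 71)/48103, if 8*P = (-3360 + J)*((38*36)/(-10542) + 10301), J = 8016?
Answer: 726054527171/7677094547849 ≈ 0.094574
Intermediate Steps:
P = 10533402078/1757 (P = ((-3360 + 8016)*((38*36)/(-10542) + 10301))/8 = (4656*(1368*(-1/10542) + 10301))/8 = (4656*(-228/1757 + 10301))/8 = (4656*(18098629/1757))/8 = (1/8)*(84267216624/1757) = 10533402078/1757 ≈ 5.9951e+6)
46026/P - 76*(16 - 71)/48103 = 46026/(10533402078/1757) - 76*(16 - 71)/48103 = 46026*(1757/10533402078) - 76*(-55)*(1/48103) = 13477947/1755567013 + 4180*(1/48103) = 13477947/1755567013 + 380/4373 = 726054527171/7677094547849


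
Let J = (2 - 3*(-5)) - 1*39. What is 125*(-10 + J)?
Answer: -4000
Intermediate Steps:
J = -22 (J = (2 + 15) - 39 = 17 - 39 = -22)
125*(-10 + J) = 125*(-10 - 22) = 125*(-32) = -4000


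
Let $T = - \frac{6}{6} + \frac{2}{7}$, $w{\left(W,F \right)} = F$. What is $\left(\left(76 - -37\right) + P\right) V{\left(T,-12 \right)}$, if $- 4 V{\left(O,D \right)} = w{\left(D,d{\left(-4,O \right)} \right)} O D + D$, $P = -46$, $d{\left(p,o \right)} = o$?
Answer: $\frac{14874}{49} \approx 303.55$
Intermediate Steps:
$T = - \frac{5}{7}$ ($T = \left(-6\right) \frac{1}{6} + 2 \cdot \frac{1}{7} = -1 + \frac{2}{7} = - \frac{5}{7} \approx -0.71429$)
$V{\left(O,D \right)} = - \frac{D}{4} - \frac{D O^{2}}{4}$ ($V{\left(O,D \right)} = - \frac{O O D + D}{4} = - \frac{O^{2} D + D}{4} = - \frac{D O^{2} + D}{4} = - \frac{D + D O^{2}}{4} = - \frac{D}{4} - \frac{D O^{2}}{4}$)
$\left(\left(76 - -37\right) + P\right) V{\left(T,-12 \right)} = \left(\left(76 - -37\right) - 46\right) \left(\left(- \frac{1}{4}\right) \left(-12\right) \left(1 + \left(- \frac{5}{7}\right)^{2}\right)\right) = \left(\left(76 + 37\right) - 46\right) \left(\left(- \frac{1}{4}\right) \left(-12\right) \left(1 + \frac{25}{49}\right)\right) = \left(113 - 46\right) \left(\left(- \frac{1}{4}\right) \left(-12\right) \frac{74}{49}\right) = 67 \cdot \frac{222}{49} = \frac{14874}{49}$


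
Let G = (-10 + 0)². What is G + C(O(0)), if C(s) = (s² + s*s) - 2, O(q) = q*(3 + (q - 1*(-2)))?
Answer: 98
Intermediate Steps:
O(q) = q*(5 + q) (O(q) = q*(3 + (q + 2)) = q*(3 + (2 + q)) = q*(5 + q))
G = 100 (G = (-10)² = 100)
C(s) = -2 + 2*s² (C(s) = (s² + s²) - 2 = 2*s² - 2 = -2 + 2*s²)
G + C(O(0)) = 100 + (-2 + 2*(0*(5 + 0))²) = 100 + (-2 + 2*(0*5)²) = 100 + (-2 + 2*0²) = 100 + (-2 + 2*0) = 100 + (-2 + 0) = 100 - 2 = 98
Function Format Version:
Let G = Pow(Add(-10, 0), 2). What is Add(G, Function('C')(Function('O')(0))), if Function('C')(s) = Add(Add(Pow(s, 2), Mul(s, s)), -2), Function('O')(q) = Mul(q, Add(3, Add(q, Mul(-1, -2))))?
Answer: 98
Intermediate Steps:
Function('O')(q) = Mul(q, Add(5, q)) (Function('O')(q) = Mul(q, Add(3, Add(q, 2))) = Mul(q, Add(3, Add(2, q))) = Mul(q, Add(5, q)))
G = 100 (G = Pow(-10, 2) = 100)
Function('C')(s) = Add(-2, Mul(2, Pow(s, 2))) (Function('C')(s) = Add(Add(Pow(s, 2), Pow(s, 2)), -2) = Add(Mul(2, Pow(s, 2)), -2) = Add(-2, Mul(2, Pow(s, 2))))
Add(G, Function('C')(Function('O')(0))) = Add(100, Add(-2, Mul(2, Pow(Mul(0, Add(5, 0)), 2)))) = Add(100, Add(-2, Mul(2, Pow(Mul(0, 5), 2)))) = Add(100, Add(-2, Mul(2, Pow(0, 2)))) = Add(100, Add(-2, Mul(2, 0))) = Add(100, Add(-2, 0)) = Add(100, -2) = 98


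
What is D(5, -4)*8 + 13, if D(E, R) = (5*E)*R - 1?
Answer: -795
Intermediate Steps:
D(E, R) = -1 + 5*E*R (D(E, R) = 5*E*R - 1 = -1 + 5*E*R)
D(5, -4)*8 + 13 = (-1 + 5*5*(-4))*8 + 13 = (-1 - 100)*8 + 13 = -101*8 + 13 = -808 + 13 = -795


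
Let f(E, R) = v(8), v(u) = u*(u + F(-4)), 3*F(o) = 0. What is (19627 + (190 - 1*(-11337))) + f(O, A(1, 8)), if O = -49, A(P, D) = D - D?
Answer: 31218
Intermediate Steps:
A(P, D) = 0
F(o) = 0 (F(o) = (⅓)*0 = 0)
v(u) = u² (v(u) = u*(u + 0) = u*u = u²)
f(E, R) = 64 (f(E, R) = 8² = 64)
(19627 + (190 - 1*(-11337))) + f(O, A(1, 8)) = (19627 + (190 - 1*(-11337))) + 64 = (19627 + (190 + 11337)) + 64 = (19627 + 11527) + 64 = 31154 + 64 = 31218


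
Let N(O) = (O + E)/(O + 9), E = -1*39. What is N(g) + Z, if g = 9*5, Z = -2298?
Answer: -20681/9 ≈ -2297.9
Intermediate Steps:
g = 45
E = -39
N(O) = (-39 + O)/(9 + O) (N(O) = (O - 39)/(O + 9) = (-39 + O)/(9 + O))
N(g) + Z = (-39 + 45)/(9 + 45) - 2298 = 6/54 - 2298 = (1/54)*6 - 2298 = 1/9 - 2298 = -20681/9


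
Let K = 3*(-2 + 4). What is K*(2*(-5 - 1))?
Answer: -72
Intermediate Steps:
K = 6 (K = 3*2 = 6)
K*(2*(-5 - 1)) = 6*(2*(-5 - 1)) = 6*(2*(-6)) = 6*(-12) = -72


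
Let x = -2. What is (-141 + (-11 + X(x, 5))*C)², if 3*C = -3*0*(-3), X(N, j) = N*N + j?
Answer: 19881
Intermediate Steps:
X(N, j) = j + N² (X(N, j) = N² + j = j + N²)
C = 0 (C = (-3*0*(-3))/3 = (0*(-3))/3 = (⅓)*0 = 0)
(-141 + (-11 + X(x, 5))*C)² = (-141 + (-11 + (5 + (-2)²))*0)² = (-141 + (-11 + (5 + 4))*0)² = (-141 + (-11 + 9)*0)² = (-141 - 2*0)² = (-141 + 0)² = (-141)² = 19881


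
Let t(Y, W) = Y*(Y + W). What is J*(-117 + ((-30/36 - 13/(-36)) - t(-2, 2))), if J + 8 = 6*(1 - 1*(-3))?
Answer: -16916/9 ≈ -1879.6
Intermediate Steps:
J = 16 (J = -8 + 6*(1 - 1*(-3)) = -8 + 6*(1 + 3) = -8 + 6*4 = -8 + 24 = 16)
t(Y, W) = Y*(W + Y)
J*(-117 + ((-30/36 - 13/(-36)) - t(-2, 2))) = 16*(-117 + ((-30/36 - 13/(-36)) - (-2)*(2 - 2))) = 16*(-117 + ((-30*1/36 - 13*(-1/36)) - (-2)*0)) = 16*(-117 + ((-⅚ + 13/36) - 1*0)) = 16*(-117 + (-17/36 + 0)) = 16*(-117 - 17/36) = 16*(-4229/36) = -16916/9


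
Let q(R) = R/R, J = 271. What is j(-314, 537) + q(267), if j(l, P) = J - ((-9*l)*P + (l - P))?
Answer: -1516439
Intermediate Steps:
q(R) = 1
j(l, P) = 271 + P - l + 9*P*l (j(l, P) = 271 - ((-9*l)*P + (l - P)) = 271 - (-9*P*l + (l - P)) = 271 - (l - P - 9*P*l) = 271 + (P - l + 9*P*l) = 271 + P - l + 9*P*l)
j(-314, 537) + q(267) = (271 + 537 - 1*(-314) + 9*537*(-314)) + 1 = (271 + 537 + 314 - 1517562) + 1 = -1516440 + 1 = -1516439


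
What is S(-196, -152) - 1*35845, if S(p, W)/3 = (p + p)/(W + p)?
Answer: -1039407/29 ≈ -35842.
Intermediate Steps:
S(p, W) = 6*p/(W + p) (S(p, W) = 3*((p + p)/(W + p)) = 3*((2*p)/(W + p)) = 3*(2*p/(W + p)) = 6*p/(W + p))
S(-196, -152) - 1*35845 = 6*(-196)/(-152 - 196) - 1*35845 = 6*(-196)/(-348) - 35845 = 6*(-196)*(-1/348) - 35845 = 98/29 - 35845 = -1039407/29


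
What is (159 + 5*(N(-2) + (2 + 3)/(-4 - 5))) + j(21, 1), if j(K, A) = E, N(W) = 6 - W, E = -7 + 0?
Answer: 1703/9 ≈ 189.22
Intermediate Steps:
E = -7
j(K, A) = -7
(159 + 5*(N(-2) + (2 + 3)/(-4 - 5))) + j(21, 1) = (159 + 5*((6 - 1*(-2)) + (2 + 3)/(-4 - 5))) - 7 = (159 + 5*((6 + 2) + 5/(-9))) - 7 = (159 + 5*(8 + 5*(-⅑))) - 7 = (159 + 5*(8 - 5/9)) - 7 = (159 + 5*(67/9)) - 7 = (159 + 335/9) - 7 = 1766/9 - 7 = 1703/9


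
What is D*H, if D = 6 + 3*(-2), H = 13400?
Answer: 0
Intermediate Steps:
D = 0 (D = 6 - 6 = 0)
D*H = 0*13400 = 0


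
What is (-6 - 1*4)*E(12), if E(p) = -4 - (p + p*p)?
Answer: 1600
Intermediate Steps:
E(p) = -4 - p - p² (E(p) = -4 - (p + p²) = -4 + (-p - p²) = -4 - p - p²)
(-6 - 1*4)*E(12) = (-6 - 1*4)*(-4 - 1*12 - 1*12²) = (-6 - 4)*(-4 - 12 - 1*144) = -10*(-4 - 12 - 144) = -10*(-160) = 1600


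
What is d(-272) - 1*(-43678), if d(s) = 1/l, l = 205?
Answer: 8953991/205 ≈ 43678.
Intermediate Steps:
d(s) = 1/205
d(-272) - 1*(-43678) = 1/205 - 1*(-43678) = 1/205 + 43678 = 8953991/205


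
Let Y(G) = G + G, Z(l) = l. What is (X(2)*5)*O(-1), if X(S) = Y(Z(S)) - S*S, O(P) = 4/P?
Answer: 0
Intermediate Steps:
Y(G) = 2*G
X(S) = -S**2 + 2*S (X(S) = 2*S - S*S = 2*S - S**2 = -S**2 + 2*S)
(X(2)*5)*O(-1) = ((2*(2 - 1*2))*5)*(4/(-1)) = ((2*(2 - 2))*5)*(4*(-1)) = ((2*0)*5)*(-4) = (0*5)*(-4) = 0*(-4) = 0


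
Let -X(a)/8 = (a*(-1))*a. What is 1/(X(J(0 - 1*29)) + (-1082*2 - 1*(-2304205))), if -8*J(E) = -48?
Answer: 1/2302329 ≈ 4.3434e-7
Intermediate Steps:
J(E) = 6 (J(E) = -⅛*(-48) = 6)
X(a) = 8*a² (X(a) = -8*a*(-1)*a = -8*(-a)*a = -(-8)*a² = 8*a²)
1/(X(J(0 - 1*29)) + (-1082*2 - 1*(-2304205))) = 1/(8*6² + (-1082*2 - 1*(-2304205))) = 1/(8*36 + (-2164 + 2304205)) = 1/(288 + 2302041) = 1/2302329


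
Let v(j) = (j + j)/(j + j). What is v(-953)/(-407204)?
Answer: -1/407204 ≈ -2.4558e-6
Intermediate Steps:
v(j) = 1 (v(j) = (2*j)/((2*j)) = (2*j)*(1/(2*j)) = 1)
v(-953)/(-407204) = 1/(-407204) = 1*(-1/407204) = -1/407204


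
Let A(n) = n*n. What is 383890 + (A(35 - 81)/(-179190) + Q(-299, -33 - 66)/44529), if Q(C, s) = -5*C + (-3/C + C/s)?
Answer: 457935938783694797/1192883150745 ≈ 3.8389e+5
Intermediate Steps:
A(n) = n**2
Q(C, s) = -5*C - 3/C + C/s
383890 + (A(35 - 81)/(-179190) + Q(-299, -33 - 66)/44529) = 383890 + ((35 - 81)**2/(-179190) + (-5*(-299) - 3/(-299) - 299/(-33 - 66))/44529) = 383890 + ((-46)**2*(-1/179190) + (1495 - 3*(-1/299) - 299/(-99))*(1/44529)) = 383890 + (2116*(-1/179190) + (1495 + 3/299 - 299*(-1/99))*(1/44529)) = 383890 + (-1058/89595 + (1495 + 3/299 + 299/99)*(1/44529)) = 383890 + (-1058/89595 + (44343193/29601)*(1/44529)) = 383890 + (-1058/89595 + 44343193/1318102929) = 383890 + 26044196747/1192883150745 = 457935938783694797/1192883150745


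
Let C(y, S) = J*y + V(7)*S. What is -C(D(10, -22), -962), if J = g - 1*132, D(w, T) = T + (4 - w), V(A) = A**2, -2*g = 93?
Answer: 42140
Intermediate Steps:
g = -93/2 (g = -1/2*93 = -93/2 ≈ -46.500)
D(w, T) = 4 + T - w
J = -357/2 (J = -93/2 - 1*132 = -93/2 - 132 = -357/2 ≈ -178.50)
C(y, S) = 49*S - 357*y/2 (C(y, S) = -357*y/2 + 7**2*S = -357*y/2 + 49*S = 49*S - 357*y/2)
-C(D(10, -22), -962) = -(49*(-962) - 357*(4 - 22 - 1*10)/2) = -(-47138 - 357*(4 - 22 - 10)/2) = -(-47138 - 357/2*(-28)) = -(-47138 + 4998) = -1*(-42140) = 42140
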